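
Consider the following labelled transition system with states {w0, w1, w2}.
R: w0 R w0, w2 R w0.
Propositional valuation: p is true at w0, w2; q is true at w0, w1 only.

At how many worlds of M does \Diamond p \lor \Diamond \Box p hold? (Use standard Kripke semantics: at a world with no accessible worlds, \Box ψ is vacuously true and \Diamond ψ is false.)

2

Recall that \Box ψ holds at a world iff ψ holds at every accessible world, and \Diamond ψ holds iff ψ holds at some accessible world.
Let φ = \Diamond p \lor \Diamond \Box p. Evaluate φ at each world:
  w0 (successors {w0}): φ is true.
  w1 (successors ∅): φ is false.
  w2 (successors {w0}): φ is true.
For instance, at w0:
  At w0: \Diamond p is true, \Diamond \Box p is true, so \Diamond p \lor \Diamond \Box p is true.
    At w0: \Diamond p requires p at some successor in {w0}.
      p holds at w0, so \Diamond p is true at w0.
    At w0: \Diamond \Box p requires \Box p at some successor in {w0}.
      \Box p holds at w0, so \Diamond \Box p is true at w0.
Satisfying worlds: {w0, w2}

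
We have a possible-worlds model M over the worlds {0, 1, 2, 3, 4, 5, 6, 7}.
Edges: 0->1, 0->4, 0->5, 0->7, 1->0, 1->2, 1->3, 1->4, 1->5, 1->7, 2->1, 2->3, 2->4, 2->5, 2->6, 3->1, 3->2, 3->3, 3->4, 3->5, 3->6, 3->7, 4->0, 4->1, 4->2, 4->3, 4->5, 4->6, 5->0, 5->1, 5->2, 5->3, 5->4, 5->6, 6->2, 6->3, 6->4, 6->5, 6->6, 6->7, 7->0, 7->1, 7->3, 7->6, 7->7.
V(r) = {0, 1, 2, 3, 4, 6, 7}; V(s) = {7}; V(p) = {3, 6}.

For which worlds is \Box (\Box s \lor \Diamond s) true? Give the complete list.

Let φ = \Box (\Box s \lor \Diamond s). Evaluate φ at each world:
  0 (successors {1, 4, 5, 7}): φ is false.
  1 (successors {0, 2, 3, 4, 5, 7}): φ is false.
  2 (successors {1, 3, 4, 5, 6}): φ is false.
  3 (successors {1, 2, 3, 4, 5, 6, 7}): φ is false.
  4 (successors {0, 1, 2, 3, 5, 6}): φ is false.
  5 (successors {0, 1, 2, 3, 4, 6}): φ is false.
  6 (successors {2, 3, 4, 5, 6, 7}): φ is false.
  7 (successors {0, 1, 3, 6, 7}): φ is true.
For instance, at 0:
  At 0: \Box (\Box s \lor \Diamond s) requires \Box s \lor \Diamond s at every successor {1, 4, 5, 7}.
    \Box s \lor \Diamond s fails at 4, so \Box (\Box s \lor \Diamond s) is false at 0.
      At 4: \Box s is false, \Diamond s is false, so \Box s \lor \Diamond s is false.
Satisfying worlds: {7}

7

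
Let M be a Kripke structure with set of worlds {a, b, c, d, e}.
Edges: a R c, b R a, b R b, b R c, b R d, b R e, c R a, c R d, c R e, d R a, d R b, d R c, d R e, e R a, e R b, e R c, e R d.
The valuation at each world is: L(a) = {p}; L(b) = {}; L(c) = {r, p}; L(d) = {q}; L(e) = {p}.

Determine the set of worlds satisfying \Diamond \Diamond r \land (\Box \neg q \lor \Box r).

d

Let φ = \Diamond \Diamond r \land (\Box \neg q \lor \Box r). Evaluate φ at each world:
  a (successors {c}): φ is false.
  b (successors {a, b, c, d, e}): φ is false.
  c (successors {a, d, e}): φ is false.
  d (successors {a, b, c, e}): φ is true.
  e (successors {a, b, c, d}): φ is false.
For instance, at d:
  At d: \Diamond \Diamond r is true, \Box \neg q \lor \Box r is true, so \Diamond \Diamond r \land (\Box \neg q \lor \Box r) is true.
    At d: \Diamond \Diamond r requires \Diamond r at some successor in {a, b, c, e}.
      \Diamond r holds at a, so \Diamond \Diamond r is true at d.
    At d: \Box \neg q is true, \Box r is false, so \Box \neg q \lor \Box r is true.
      At d: \Box \neg q requires \neg q at every successor {a, b, c, e}.
        At a: \neg q is true.
        At b: \neg q is true.
        At c: \neg q is true.
        At e: \neg q is true.
      So \Box \neg q is true at d.
      At d: \Box r requires r at every successor {a, b, c, e}.
        r fails at a, so \Box r is false at d.
Satisfying worlds: {d}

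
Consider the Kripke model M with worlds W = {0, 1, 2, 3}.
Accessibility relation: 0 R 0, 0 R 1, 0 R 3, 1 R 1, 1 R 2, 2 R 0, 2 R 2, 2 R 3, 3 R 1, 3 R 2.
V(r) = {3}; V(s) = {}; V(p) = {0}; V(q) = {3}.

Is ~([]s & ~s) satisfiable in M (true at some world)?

Yes

Let φ = ~([]s & ~s). Evaluate φ at each world:
  0 (successors {0, 1, 3}): φ is true.
  1 (successors {1, 2}): φ is true.
  2 (successors {0, 2, 3}): φ is true.
  3 (successors {1, 2}): φ is true.
Detail at 0 (witness):
  At 0: []s & ~s is false, so ~([]s & ~s) is true.
    At 0: []s is false, ~s is true, so []s & ~s is false.
      At 0: []s requires s at every successor {0, 1, 3}.
        s fails at 0, so []s is false at 0.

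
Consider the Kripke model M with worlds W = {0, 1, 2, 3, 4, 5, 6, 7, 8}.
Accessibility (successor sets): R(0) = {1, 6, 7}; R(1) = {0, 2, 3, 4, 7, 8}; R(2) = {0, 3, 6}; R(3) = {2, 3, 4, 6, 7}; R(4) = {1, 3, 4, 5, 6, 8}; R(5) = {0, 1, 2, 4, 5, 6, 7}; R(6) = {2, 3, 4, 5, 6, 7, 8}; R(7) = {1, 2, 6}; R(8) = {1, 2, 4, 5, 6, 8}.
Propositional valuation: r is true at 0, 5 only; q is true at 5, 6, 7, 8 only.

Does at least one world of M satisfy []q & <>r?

Let φ = []q & <>r. Evaluate φ at each world:
  0 (successors {1, 6, 7}): φ is false.
  1 (successors {0, 2, 3, 4, 7, 8}): φ is false.
  2 (successors {0, 3, 6}): φ is false.
  3 (successors {2, 3, 4, 6, 7}): φ is false.
  4 (successors {1, 3, 4, 5, 6, 8}): φ is false.
  5 (successors {0, 1, 2, 4, 5, 6, 7}): φ is false.
  6 (successors {2, 3, 4, 5, 6, 7, 8}): φ is false.
  7 (successors {1, 2, 6}): φ is false.
  8 (successors {1, 2, 4, 5, 6, 8}): φ is false.
For instance, at 2:
  At 2: []q is false, <>r is true, so []q & <>r is false.
    At 2: []q requires q at every successor {0, 3, 6}.
      q fails at 0, so []q is false at 2.
    At 2: <>r requires r at some successor in {0, 3, 6}.
      r holds at 0, so <>r is true at 2.

No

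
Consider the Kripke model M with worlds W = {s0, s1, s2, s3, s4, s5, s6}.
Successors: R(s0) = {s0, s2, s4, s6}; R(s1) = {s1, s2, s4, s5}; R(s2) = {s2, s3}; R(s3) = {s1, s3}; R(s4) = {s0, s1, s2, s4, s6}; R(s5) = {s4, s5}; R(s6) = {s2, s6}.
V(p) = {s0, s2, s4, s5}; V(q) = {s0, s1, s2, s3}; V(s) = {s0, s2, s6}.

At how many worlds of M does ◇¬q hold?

Recall that ◇ψ holds at a world iff ψ holds at some accessible world.
Let φ = ◇¬q. Evaluate φ at each world:
  s0 (successors {s0, s2, s4, s6}): φ is true.
  s1 (successors {s1, s2, s4, s5}): φ is true.
  s2 (successors {s2, s3}): φ is false.
  s3 (successors {s1, s3}): φ is false.
  s4 (successors {s0, s1, s2, s4, s6}): φ is true.
  s5 (successors {s4, s5}): φ is true.
  s6 (successors {s2, s6}): φ is true.
For instance, at s5:
  At s5: ◇¬q requires ¬q at some successor in {s4, s5}.
    ¬q holds at s4, so ◇¬q is true at s5.
Satisfying worlds: {s0, s1, s4, s5, s6}

5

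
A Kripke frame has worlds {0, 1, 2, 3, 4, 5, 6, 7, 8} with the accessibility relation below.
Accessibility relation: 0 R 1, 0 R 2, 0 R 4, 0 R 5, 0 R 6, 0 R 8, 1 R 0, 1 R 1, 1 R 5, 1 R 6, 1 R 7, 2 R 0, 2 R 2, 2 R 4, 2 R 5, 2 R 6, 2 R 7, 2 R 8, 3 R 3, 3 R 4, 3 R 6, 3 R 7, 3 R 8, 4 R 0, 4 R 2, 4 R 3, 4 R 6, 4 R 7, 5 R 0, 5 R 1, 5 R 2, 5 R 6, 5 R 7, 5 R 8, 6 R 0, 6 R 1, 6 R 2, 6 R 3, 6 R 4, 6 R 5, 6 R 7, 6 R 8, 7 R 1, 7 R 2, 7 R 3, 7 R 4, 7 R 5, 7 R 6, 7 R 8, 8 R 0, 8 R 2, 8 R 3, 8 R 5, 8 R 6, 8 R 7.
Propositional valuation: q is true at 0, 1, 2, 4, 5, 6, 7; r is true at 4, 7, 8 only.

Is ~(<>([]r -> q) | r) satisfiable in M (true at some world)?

No

Recall that []ψ holds at a world iff ψ holds at every accessible world, and <>ψ holds iff ψ holds at some accessible world.
Let φ = ~(<>([]r -> q) | r). Evaluate φ at each world:
  0 (successors {1, 2, 4, 5, 6, 8}): φ is false.
  1 (successors {0, 1, 5, 6, 7}): φ is false.
  2 (successors {0, 2, 4, 5, 6, 7, 8}): φ is false.
  3 (successors {3, 4, 6, 7, 8}): φ is false.
  4 (successors {0, 2, 3, 6, 7}): φ is false.
  5 (successors {0, 1, 2, 6, 7, 8}): φ is false.
  6 (successors {0, 1, 2, 3, 4, 5, 7, 8}): φ is false.
  7 (successors {1, 2, 3, 4, 5, 6, 8}): φ is false.
  8 (successors {0, 2, 3, 5, 6, 7}): φ is false.
For instance, at 2:
  At 2: <>([]r -> q) | r is true, so ~(<>([]r -> q) | r) is false.
    At 2: <>([]r -> q) is true, r is false, so <>([]r -> q) | r is true.
      At 2: <>([]r -> q) requires []r -> q at some successor in {0, 2, 4, 5, 6, 7, 8}.
        []r -> q holds at 0, so <>([]r -> q) is true at 2.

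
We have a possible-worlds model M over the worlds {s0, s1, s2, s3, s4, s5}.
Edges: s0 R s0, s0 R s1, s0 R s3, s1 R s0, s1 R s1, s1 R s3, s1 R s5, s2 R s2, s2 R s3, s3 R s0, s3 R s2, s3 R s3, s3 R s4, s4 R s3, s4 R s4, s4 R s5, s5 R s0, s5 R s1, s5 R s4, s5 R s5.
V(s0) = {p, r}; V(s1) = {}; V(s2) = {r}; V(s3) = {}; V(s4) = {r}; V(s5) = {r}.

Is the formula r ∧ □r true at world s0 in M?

At s0: r is true, □r is false, so r ∧ □r is false.
  At s0: □r requires r at every successor {s0, s1, s3}.
    r fails at s1, so □r is false at s0.

No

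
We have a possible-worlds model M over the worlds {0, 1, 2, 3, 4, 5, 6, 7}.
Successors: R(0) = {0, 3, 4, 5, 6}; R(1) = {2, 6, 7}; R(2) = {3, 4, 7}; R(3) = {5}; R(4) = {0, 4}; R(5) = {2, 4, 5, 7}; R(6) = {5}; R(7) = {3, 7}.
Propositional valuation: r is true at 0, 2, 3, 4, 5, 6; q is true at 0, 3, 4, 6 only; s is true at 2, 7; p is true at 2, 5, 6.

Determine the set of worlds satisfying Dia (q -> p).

Let φ = Dia (q -> p). Evaluate φ at each world:
  0 (successors {0, 3, 4, 5, 6}): φ is true.
  1 (successors {2, 6, 7}): φ is true.
  2 (successors {3, 4, 7}): φ is true.
  3 (successors {5}): φ is true.
  4 (successors {0, 4}): φ is false.
  5 (successors {2, 4, 5, 7}): φ is true.
  6 (successors {5}): φ is true.
  7 (successors {3, 7}): φ is true.
For instance, at 3:
  At 3: Dia (q -> p) requires q -> p at some successor in {5}.
    q -> p holds at 5, so Dia (q -> p) is true at 3.
Satisfying worlds: {0, 1, 2, 3, 5, 6, 7}

0, 1, 2, 3, 5, 6, 7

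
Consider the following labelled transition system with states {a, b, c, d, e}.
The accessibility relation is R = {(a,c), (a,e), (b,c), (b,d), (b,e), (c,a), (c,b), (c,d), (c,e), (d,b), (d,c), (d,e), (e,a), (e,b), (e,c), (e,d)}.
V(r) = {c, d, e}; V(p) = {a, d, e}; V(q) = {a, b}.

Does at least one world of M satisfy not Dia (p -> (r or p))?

No

Let φ = not Dia (p -> (r or p)). Evaluate φ at each world:
  a (successors {c, e}): φ is false.
  b (successors {c, d, e}): φ is false.
  c (successors {a, b, d, e}): φ is false.
  d (successors {b, c, e}): φ is false.
  e (successors {a, b, c, d}): φ is false.
For instance, at c:
  At c: Dia (p -> (r or p)) is true, so not Dia (p -> (r or p)) is false.
    At c: Dia (p -> (r or p)) requires p -> (r or p) at some successor in {a, b, d, e}.
      p -> (r or p) holds at a, so Dia (p -> (r or p)) is true at c.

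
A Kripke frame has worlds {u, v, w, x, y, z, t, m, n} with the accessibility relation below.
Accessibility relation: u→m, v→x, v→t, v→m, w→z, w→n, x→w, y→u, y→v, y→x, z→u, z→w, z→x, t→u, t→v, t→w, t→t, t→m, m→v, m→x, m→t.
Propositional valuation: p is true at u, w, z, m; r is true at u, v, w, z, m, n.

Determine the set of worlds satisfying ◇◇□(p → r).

Let φ = ◇◇□(p → r). Evaluate φ at each world:
  u (successors {m}): φ is true.
  v (successors {x, t, m}): φ is true.
  w (successors {z, n}): φ is true.
  x (successors {w}): φ is true.
  y (successors {u, v, x}): φ is true.
  z (successors {u, w, x}): φ is true.
  t (successors {u, v, w, t, m}): φ is true.
  m (successors {v, x, t}): φ is true.
  n (successors ∅): φ is false.
For instance, at u:
  At u: ◇◇□(p → r) requires ◇□(p → r) at some successor in {m}.
    ◇□(p → r) holds at m, so ◇◇□(p → r) is true at u.
      At m: ◇□(p → r) requires □(p → r) at some successor in {v, x, t}.
        □(p → r) holds at v, so ◇□(p → r) is true at m.
Satisfying worlds: {u, v, w, x, y, z, t, m}

u, v, w, x, y, z, t, m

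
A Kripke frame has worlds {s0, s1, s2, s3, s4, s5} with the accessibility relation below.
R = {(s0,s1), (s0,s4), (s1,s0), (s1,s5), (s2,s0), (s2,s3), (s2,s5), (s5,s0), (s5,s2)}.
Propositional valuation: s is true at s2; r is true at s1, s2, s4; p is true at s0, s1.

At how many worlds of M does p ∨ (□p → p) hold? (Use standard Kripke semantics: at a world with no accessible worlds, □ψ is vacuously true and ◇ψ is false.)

4

Let φ = p ∨ (□p → p). Evaluate φ at each world:
  s0 (successors {s1, s4}): φ is true.
  s1 (successors {s0, s5}): φ is true.
  s2 (successors {s0, s3, s5}): φ is true.
  s3 (successors ∅): φ is false.
  s4 (successors ∅): φ is false.
  s5 (successors {s0, s2}): φ is true.
For instance, at s0:
  At s0: p is true, □p → p is true, so p ∨ (□p → p) is true.
    At s0: □p is false, p is true, so □p → p is true.
      At s0: □p requires p at every successor {s1, s4}.
        p fails at s4, so □p is false at s0.
Satisfying worlds: {s0, s1, s2, s5}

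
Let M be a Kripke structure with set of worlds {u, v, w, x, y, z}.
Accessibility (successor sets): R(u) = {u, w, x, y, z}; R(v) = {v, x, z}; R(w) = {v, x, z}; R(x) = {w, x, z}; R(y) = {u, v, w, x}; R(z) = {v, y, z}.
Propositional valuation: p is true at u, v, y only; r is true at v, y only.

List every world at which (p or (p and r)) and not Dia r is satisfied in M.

none

Let φ = (p or (p and r)) and not Dia r. Evaluate φ at each world:
  u (successors {u, w, x, y, z}): φ is false.
  v (successors {v, x, z}): φ is false.
  w (successors {v, x, z}): φ is false.
  x (successors {w, x, z}): φ is false.
  y (successors {u, v, w, x}): φ is false.
  z (successors {v, y, z}): φ is false.
For instance, at w:
  At w: p or (p and r) is false, not Dia r is false, so (p or (p and r)) and not Dia r is false.
    At w: Dia r is true, so not Dia r is false.
      At w: Dia r requires r at some successor in {v, x, z}.
        r holds at v, so Dia r is true at w.
Satisfying worlds: none.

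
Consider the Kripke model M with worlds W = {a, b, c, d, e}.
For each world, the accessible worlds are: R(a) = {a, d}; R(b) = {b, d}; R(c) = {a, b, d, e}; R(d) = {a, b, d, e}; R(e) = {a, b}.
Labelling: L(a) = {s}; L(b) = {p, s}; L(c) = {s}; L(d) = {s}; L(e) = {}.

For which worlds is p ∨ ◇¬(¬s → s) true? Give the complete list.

Recall that ◇ψ holds at a world iff ψ holds at some accessible world.
Let φ = p ∨ ◇¬(¬s → s). Evaluate φ at each world:
  a (successors {a, d}): φ is false.
  b (successors {b, d}): φ is true.
  c (successors {a, b, d, e}): φ is true.
  d (successors {a, b, d, e}): φ is true.
  e (successors {a, b}): φ is false.
For instance, at b:
  At b: p is true, ◇¬(¬s → s) is false, so p ∨ ◇¬(¬s → s) is true.
    At b: ◇¬(¬s → s) requires ¬(¬s → s) at some successor in {b, d}.
      At b: ¬(¬s → s) is false.
      At d: ¬(¬s → s) is false.
    So ◇¬(¬s → s) is false at b.
Satisfying worlds: {b, c, d}

b, c, d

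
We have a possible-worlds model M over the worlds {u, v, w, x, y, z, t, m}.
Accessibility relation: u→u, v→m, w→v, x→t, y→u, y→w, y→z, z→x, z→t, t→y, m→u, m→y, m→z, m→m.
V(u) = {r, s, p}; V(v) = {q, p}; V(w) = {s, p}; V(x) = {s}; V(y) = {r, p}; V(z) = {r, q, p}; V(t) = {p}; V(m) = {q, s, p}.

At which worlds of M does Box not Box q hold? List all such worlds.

u, v, x, z, t, m

Let φ = Box not Box q. Evaluate φ at each world:
  u (successors {u}): φ is true.
  v (successors {m}): φ is true.
  w (successors {v}): φ is false.
  x (successors {t}): φ is true.
  y (successors {u, w, z}): φ is false.
  z (successors {x, t}): φ is true.
  t (successors {y}): φ is true.
  m (successors {u, y, z, m}): φ is true.
For instance, at t:
  At t: Box not Box q requires not Box q at every successor {y}.
      At y: Box q is false, so not Box q is true.
  So Box not Box q is true at t.
Satisfying worlds: {u, v, x, z, t, m}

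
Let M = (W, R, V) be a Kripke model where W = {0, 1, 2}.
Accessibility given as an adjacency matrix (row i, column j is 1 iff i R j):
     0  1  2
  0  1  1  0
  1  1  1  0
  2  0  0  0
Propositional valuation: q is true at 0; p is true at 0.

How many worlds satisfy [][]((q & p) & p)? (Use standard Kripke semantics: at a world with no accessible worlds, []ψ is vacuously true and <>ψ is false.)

Let φ = [][]((q & p) & p). Evaluate φ at each world:
  0 (successors {0, 1}): φ is false.
  1 (successors {0, 1}): φ is false.
  2 (successors ∅): φ is true.
For instance, at 1:
  At 1: [][]((q & p) & p) requires []((q & p) & p) at every successor {0, 1}.
    []((q & p) & p) fails at 0, so [][]((q & p) & p) is false at 1.
      At 0: []((q & p) & p) requires (q & p) & p at every successor {0, 1}.
        (q & p) & p fails at 1, so []((q & p) & p) is false at 0.
Satisfying worlds: {2}

1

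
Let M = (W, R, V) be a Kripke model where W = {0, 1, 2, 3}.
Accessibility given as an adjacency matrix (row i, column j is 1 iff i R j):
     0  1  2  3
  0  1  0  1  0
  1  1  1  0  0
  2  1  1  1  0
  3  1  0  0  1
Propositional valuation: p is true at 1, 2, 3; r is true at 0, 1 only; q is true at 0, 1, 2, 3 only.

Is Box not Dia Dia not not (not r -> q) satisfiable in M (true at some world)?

Recall that Box ψ holds at a world iff ψ holds at every accessible world, and Dia ψ holds iff ψ holds at some accessible world.
Let φ = Box not Dia Dia not not (not r -> q). Evaluate φ at each world:
  0 (successors {0, 2}): φ is false.
  1 (successors {0, 1}): φ is false.
  2 (successors {0, 1, 2}): φ is false.
  3 (successors {0, 3}): φ is false.
For instance, at 1:
  At 1: Box not Dia Dia not not (not r -> q) requires not Dia Dia not not (not r -> q) at every successor {0, 1}.
    not Dia Dia not not (not r -> q) fails at 0, so Box not Dia Dia not not (not r -> q) is false at 1.
      At 0: Dia Dia not not (not r -> q) is true, so not Dia Dia not not (not r -> q) is false.

No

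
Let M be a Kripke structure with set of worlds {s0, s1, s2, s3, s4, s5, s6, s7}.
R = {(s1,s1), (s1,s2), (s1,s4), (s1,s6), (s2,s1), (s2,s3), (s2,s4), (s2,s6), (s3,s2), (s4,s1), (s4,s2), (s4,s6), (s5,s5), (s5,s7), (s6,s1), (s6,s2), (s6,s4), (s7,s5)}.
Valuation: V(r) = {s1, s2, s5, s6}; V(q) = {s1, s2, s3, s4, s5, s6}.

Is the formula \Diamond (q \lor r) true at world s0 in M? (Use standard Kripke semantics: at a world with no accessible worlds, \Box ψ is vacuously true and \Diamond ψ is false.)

At s0: no accessible worlds, so \Diamond (q \lor r) is false.

No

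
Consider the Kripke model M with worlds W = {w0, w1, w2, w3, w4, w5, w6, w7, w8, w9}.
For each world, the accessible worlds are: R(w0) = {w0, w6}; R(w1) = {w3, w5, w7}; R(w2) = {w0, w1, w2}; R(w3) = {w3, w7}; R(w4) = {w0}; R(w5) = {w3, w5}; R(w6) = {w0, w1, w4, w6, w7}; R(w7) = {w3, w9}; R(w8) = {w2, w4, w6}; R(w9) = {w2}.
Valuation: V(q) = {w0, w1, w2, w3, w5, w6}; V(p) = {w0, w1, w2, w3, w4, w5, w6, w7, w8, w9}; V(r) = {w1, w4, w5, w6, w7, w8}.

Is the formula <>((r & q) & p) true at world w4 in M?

No

At w4: <>((r & q) & p) requires (r & q) & p at some successor in {w0}.
  At w0: (r & q) & p is false.
So <>((r & q) & p) is false at w4.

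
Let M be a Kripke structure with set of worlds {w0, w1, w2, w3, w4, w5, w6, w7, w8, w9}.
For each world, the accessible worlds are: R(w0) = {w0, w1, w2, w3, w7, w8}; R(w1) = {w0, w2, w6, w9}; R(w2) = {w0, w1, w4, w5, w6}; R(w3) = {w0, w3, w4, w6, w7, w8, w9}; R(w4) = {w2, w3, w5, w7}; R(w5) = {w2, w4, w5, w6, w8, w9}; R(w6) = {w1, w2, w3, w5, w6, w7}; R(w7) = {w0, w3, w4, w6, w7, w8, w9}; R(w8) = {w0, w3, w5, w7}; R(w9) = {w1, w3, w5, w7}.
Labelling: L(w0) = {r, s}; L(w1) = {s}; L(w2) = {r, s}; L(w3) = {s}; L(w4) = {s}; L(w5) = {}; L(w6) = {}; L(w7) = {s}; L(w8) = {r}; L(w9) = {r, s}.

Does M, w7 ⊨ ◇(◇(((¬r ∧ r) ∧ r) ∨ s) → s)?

Yes

Recall that ◇ψ holds at a world iff ψ holds at some accessible world.
At w7: ◇(◇(((¬r ∧ r) ∧ r) ∨ s) → s) requires ◇(((¬r ∧ r) ∧ r) ∨ s) → s at some successor in {w0, w3, w4, w6, w7, w8, w9}.
  ◇(((¬r ∧ r) ∧ r) ∨ s) → s holds at w0, so ◇(◇(((¬r ∧ r) ∧ r) ∨ s) → s) is true at w7.
    At w0: ◇(((¬r ∧ r) ∧ r) ∨ s) is true, s is true, so ◇(((¬r ∧ r) ∧ r) ∨ s) → s is true.
      At w0: ◇(((¬r ∧ r) ∧ r) ∨ s) requires ((¬r ∧ r) ∧ r) ∨ s at some successor in {w0, w1, w2, w3, w7, w8}.
        ((¬r ∧ r) ∧ r) ∨ s holds at w0, so ◇(((¬r ∧ r) ∧ r) ∨ s) is true at w0.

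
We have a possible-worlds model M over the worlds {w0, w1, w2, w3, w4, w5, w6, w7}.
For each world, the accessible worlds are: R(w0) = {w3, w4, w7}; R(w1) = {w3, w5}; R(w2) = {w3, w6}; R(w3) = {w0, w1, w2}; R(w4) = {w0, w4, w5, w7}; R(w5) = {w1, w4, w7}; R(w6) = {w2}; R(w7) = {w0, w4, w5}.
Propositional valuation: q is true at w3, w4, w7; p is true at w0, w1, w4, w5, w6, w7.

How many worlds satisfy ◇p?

Let φ = ◇p. Evaluate φ at each world:
  w0 (successors {w3, w4, w7}): φ is true.
  w1 (successors {w3, w5}): φ is true.
  w2 (successors {w3, w6}): φ is true.
  w3 (successors {w0, w1, w2}): φ is true.
  w4 (successors {w0, w4, w5, w7}): φ is true.
  w5 (successors {w1, w4, w7}): φ is true.
  w6 (successors {w2}): φ is false.
  w7 (successors {w0, w4, w5}): φ is true.
For instance, at w0:
  At w0: ◇p requires p at some successor in {w3, w4, w7}.
    p holds at w4, so ◇p is true at w0.
Satisfying worlds: {w0, w1, w2, w3, w4, w5, w7}

7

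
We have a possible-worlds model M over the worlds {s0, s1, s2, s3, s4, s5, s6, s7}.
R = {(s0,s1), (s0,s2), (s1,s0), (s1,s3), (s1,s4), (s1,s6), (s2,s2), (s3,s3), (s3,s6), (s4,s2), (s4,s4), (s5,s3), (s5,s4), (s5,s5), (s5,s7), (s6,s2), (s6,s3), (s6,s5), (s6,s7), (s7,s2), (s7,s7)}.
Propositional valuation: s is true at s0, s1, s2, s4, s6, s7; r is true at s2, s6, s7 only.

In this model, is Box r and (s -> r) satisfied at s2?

At s2: Box r is true, s -> r is true, so Box r and (s -> r) is true.
  At s2: Box r requires r at every successor {s2}.
    At s2: r is true.
  So Box r is true at s2.

Yes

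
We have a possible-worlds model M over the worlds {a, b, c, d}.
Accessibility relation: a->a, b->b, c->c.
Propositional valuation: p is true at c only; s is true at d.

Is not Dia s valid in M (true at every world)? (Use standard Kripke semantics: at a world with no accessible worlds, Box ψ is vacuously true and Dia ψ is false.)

Yes

Let φ = not Dia s. Evaluate φ at each world:
  a (successors {a}): φ is true.
  b (successors {b}): φ is true.
  c (successors {c}): φ is true.
  d (successors ∅): φ is true.
For instance, at a:
  At a: Dia s is false, so not Dia s is true.
    At a: Dia s requires s at some successor in {a}.
      At a: s is false.
    So Dia s is false at a.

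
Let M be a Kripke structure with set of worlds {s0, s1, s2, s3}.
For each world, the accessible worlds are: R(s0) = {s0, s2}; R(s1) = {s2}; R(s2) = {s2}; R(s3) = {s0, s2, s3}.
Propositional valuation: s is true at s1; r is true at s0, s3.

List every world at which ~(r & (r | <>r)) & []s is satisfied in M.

Let φ = ~(r & (r | <>r)) & []s. Evaluate φ at each world:
  s0 (successors {s0, s2}): φ is false.
  s1 (successors {s2}): φ is false.
  s2 (successors {s2}): φ is false.
  s3 (successors {s0, s2, s3}): φ is false.
For instance, at s2:
  At s2: ~(r & (r | <>r)) is true, []s is false, so ~(r & (r | <>r)) & []s is false.
    At s2: r & (r | <>r) is false, so ~(r & (r | <>r)) is true.
      At s2: r is false, r | <>r is false, so r & (r | <>r) is false.
    At s2: []s requires s at every successor {s2}.
      s fails at s2, so []s is false at s2.
Satisfying worlds: none.

none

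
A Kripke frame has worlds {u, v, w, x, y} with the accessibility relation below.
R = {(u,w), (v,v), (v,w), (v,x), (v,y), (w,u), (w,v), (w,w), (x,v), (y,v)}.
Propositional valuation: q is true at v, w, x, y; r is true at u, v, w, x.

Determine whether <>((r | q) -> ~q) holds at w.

Yes

Recall that <>ψ holds at a world iff ψ holds at some accessible world.
At w: <>((r | q) -> ~q) requires (r | q) -> ~q at some successor in {u, v, w}.
  (r | q) -> ~q holds at u, so <>((r | q) -> ~q) is true at w.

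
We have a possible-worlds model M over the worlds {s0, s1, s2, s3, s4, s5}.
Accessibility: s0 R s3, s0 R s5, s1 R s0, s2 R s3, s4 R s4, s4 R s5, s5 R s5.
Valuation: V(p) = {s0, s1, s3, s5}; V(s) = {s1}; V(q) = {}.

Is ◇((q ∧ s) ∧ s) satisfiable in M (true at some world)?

Let φ = ◇((q ∧ s) ∧ s). Evaluate φ at each world:
  s0 (successors {s3, s5}): φ is false.
  s1 (successors {s0}): φ is false.
  s2 (successors {s3}): φ is false.
  s3 (successors ∅): φ is false.
  s4 (successors {s4, s5}): φ is false.
  s5 (successors {s5}): φ is false.
For instance, at s4:
  At s4: ◇((q ∧ s) ∧ s) requires (q ∧ s) ∧ s at some successor in {s4, s5}.
    At s4: (q ∧ s) ∧ s is false.
    At s5: (q ∧ s) ∧ s is false.
  So ◇((q ∧ s) ∧ s) is false at s4.

No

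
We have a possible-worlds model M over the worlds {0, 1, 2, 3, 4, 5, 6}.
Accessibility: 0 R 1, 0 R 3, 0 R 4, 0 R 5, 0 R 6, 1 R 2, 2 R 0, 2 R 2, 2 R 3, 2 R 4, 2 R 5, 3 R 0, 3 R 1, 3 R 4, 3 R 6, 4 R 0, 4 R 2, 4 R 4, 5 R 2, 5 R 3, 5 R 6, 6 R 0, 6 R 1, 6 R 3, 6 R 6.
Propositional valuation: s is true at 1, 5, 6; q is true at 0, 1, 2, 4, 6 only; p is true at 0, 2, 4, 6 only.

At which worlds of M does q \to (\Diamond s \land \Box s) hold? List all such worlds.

Let φ = q \to (\Diamond s \land \Box s). Evaluate φ at each world:
  0 (successors {1, 3, 4, 5, 6}): φ is false.
  1 (successors {2}): φ is false.
  2 (successors {0, 2, 3, 4, 5}): φ is false.
  3 (successors {0, 1, 4, 6}): φ is true.
  4 (successors {0, 2, 4}): φ is false.
  5 (successors {2, 3, 6}): φ is true.
  6 (successors {0, 1, 3, 6}): φ is false.
For instance, at 6:
  At 6: q is true, \Diamond s \land \Box s is false, so q \to (\Diamond s \land \Box s) is false.
    At 6: \Diamond s is true, \Box s is false, so \Diamond s \land \Box s is false.
      At 6: \Diamond s requires s at some successor in {0, 1, 3, 6}.
        s holds at 1, so \Diamond s is true at 6.
      At 6: \Box s requires s at every successor {0, 1, 3, 6}.
        s fails at 0, so \Box s is false at 6.
Satisfying worlds: {3, 5}

3, 5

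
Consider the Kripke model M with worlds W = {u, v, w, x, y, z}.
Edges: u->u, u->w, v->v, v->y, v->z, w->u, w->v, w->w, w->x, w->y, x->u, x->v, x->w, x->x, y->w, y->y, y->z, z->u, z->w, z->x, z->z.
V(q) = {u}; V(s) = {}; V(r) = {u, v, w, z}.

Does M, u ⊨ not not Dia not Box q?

Yes

At u: not Dia not Box q is false, so not not Dia not Box q is true.
  At u: Dia not Box q is true, so not Dia not Box q is false.
    At u: Dia not Box q requires not Box q at some successor in {u, w}.
      not Box q holds at u, so Dia not Box q is true at u.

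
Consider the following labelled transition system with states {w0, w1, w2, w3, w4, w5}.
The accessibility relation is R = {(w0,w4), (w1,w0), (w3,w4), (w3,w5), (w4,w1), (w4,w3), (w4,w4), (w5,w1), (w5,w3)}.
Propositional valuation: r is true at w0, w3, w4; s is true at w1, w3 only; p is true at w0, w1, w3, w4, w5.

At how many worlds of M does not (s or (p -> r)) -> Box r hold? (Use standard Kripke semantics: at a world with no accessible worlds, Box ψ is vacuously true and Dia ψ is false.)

Let φ = not (s or (p -> r)) -> Box r. Evaluate φ at each world:
  w0 (successors {w4}): φ is true.
  w1 (successors {w0}): φ is true.
  w2 (successors ∅): φ is true.
  w3 (successors {w4, w5}): φ is true.
  w4 (successors {w1, w3, w4}): φ is true.
  w5 (successors {w1, w3}): φ is false.
For instance, at w0:
  At w0: not (s or (p -> r)) is false, Box r is true, so not (s or (p -> r)) -> Box r is true.
    At w0: Box r requires r at every successor {w4}.
      At w4: r is true.
    So Box r is true at w0.
Satisfying worlds: {w0, w1, w2, w3, w4}

5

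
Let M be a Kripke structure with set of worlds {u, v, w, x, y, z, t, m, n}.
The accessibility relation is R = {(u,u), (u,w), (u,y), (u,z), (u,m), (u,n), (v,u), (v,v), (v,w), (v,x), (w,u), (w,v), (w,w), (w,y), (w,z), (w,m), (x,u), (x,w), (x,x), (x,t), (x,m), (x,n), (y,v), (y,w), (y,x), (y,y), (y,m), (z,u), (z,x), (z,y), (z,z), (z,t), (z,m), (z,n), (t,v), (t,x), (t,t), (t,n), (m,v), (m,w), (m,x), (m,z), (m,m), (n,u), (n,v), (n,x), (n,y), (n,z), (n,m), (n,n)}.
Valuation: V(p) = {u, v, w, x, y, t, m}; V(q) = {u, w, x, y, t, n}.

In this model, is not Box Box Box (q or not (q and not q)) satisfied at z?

No

At z: Box Box Box (q or not (q and not q)) is true, so not Box Box Box (q or not (q and not q)) is false.
  At z: Box Box Box (q or not (q and not q)) requires Box Box (q or not (q and not q)) at every successor {u, x, y, z, t, m, n}.
    At u: Box Box (q or not (q and not q)) is true.
    At x: Box Box (q or not (q and not q)) is true.
    At y: Box Box (q or not (q and not q)) is true.
    At z: Box Box (q or not (q and not q)) is true.
    At t: Box Box (q or not (q and not q)) is true.
    At m: Box Box (q or not (q and not q)) is true.
    At n: Box Box (q or not (q and not q)) is true.
  So Box Box Box (q or not (q and not q)) is true at z.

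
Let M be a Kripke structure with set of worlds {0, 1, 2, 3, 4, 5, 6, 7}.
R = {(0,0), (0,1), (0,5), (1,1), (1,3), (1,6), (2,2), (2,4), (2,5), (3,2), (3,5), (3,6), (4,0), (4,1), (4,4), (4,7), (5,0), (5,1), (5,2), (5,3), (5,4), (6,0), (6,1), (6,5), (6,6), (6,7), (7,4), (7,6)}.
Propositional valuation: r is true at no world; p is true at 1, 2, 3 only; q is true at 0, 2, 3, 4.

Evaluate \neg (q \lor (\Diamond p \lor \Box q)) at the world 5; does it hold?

At 5: q \lor (\Diamond p \lor \Box q) is true, so \neg (q \lor (\Diamond p \lor \Box q)) is false.
  At 5: q is false, \Diamond p \lor \Box q is true, so q \lor (\Diamond p \lor \Box q) is true.
    At 5: \Diamond p is true, \Box q is false, so \Diamond p \lor \Box q is true.
      At 5: \Diamond p requires p at some successor in {0, 1, 2, 3, 4}.
        p holds at 1, so \Diamond p is true at 5.
      At 5: \Box q requires q at every successor {0, 1, 2, 3, 4}.
        q fails at 1, so \Box q is false at 5.

No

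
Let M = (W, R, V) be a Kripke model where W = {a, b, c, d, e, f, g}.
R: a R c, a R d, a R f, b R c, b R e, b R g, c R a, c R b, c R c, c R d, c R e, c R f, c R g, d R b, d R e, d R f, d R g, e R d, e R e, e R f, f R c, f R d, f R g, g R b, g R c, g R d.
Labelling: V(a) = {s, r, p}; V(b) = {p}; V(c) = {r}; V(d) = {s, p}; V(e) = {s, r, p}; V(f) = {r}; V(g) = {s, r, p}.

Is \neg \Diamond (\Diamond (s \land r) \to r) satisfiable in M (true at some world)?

Let φ = \neg \Diamond (\Diamond (s \land r) \to r). Evaluate φ at each world:
  a (successors {c, d, f}): φ is false.
  b (successors {c, e, g}): φ is false.
  c (successors {a, b, c, d, e, f, g}): φ is false.
  d (successors {b, e, f, g}): φ is false.
  e (successors {d, e, f}): φ is false.
  f (successors {c, d, g}): φ is false.
  g (successors {b, c, d}): φ is false.
For instance, at b:
  At b: \Diamond (\Diamond (s \land r) \to r) is true, so \neg \Diamond (\Diamond (s \land r) \to r) is false.
    At b: \Diamond (\Diamond (s \land r) \to r) requires \Diamond (s \land r) \to r at some successor in {c, e, g}.
      \Diamond (s \land r) \to r holds at c, so \Diamond (\Diamond (s \land r) \to r) is true at b.

No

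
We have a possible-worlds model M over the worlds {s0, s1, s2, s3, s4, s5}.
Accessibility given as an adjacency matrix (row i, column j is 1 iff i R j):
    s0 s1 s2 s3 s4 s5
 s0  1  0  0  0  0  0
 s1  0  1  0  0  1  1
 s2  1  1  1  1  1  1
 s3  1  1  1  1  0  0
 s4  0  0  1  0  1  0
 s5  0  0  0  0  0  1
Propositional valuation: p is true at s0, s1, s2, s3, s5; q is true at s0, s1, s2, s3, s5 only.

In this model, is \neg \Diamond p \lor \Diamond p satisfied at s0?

Yes

At s0: \neg \Diamond p is false, \Diamond p is true, so \neg \Diamond p \lor \Diamond p is true.
  At s0: \Diamond p is true, so \neg \Diamond p is false.
    At s0: \Diamond p requires p at some successor in {s0}.
      p holds at s0, so \Diamond p is true at s0.
  At s0: \Diamond p requires p at some successor in {s0}.
    p holds at s0, so \Diamond p is true at s0.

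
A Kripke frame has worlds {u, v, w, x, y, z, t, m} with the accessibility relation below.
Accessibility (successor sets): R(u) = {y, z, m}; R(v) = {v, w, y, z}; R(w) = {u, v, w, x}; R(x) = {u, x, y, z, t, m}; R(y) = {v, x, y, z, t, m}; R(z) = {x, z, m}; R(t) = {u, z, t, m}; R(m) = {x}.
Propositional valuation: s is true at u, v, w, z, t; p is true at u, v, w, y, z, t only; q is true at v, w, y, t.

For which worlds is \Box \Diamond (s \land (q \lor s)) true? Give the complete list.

Let φ = \Box \Diamond (s \land (q \lor s)). Evaluate φ at each world:
  u (successors {y, z, m}): φ is false.
  v (successors {v, w, y, z}): φ is true.
  w (successors {u, v, w, x}): φ is true.
  x (successors {u, x, y, z, t, m}): φ is false.
  y (successors {v, x, y, z, t, m}): φ is false.
  z (successors {x, z, m}): φ is false.
  t (successors {u, z, t, m}): φ is false.
  m (successors {x}): φ is true.
For instance, at z:
  At z: \Box \Diamond (s \land (q \lor s)) requires \Diamond (s \land (q \lor s)) at every successor {x, z, m}.
    \Diamond (s \land (q \lor s)) fails at m, so \Box \Diamond (s \land (q \lor s)) is false at z.
      At m: \Diamond (s \land (q \lor s)) requires s \land (q \lor s) at some successor in {x}.
        At x: s \land (q \lor s) is false.
      So \Diamond (s \land (q \lor s)) is false at m.
Satisfying worlds: {v, w, m}

v, w, m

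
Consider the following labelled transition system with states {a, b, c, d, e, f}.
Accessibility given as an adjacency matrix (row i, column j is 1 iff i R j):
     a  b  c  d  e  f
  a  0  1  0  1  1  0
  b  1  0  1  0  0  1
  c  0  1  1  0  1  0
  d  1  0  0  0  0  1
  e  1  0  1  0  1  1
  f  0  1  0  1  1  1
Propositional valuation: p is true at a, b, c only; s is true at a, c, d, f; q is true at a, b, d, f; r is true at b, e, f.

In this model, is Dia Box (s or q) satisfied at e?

No

Recall that Box ψ holds at a world iff ψ holds at every accessible world, and Dia ψ holds iff ψ holds at some accessible world.
At e: Dia Box (s or q) requires Box (s or q) at some successor in {a, c, e, f}.
  At a: Box (s or q) is false.
  At c: Box (s or q) is false.
  At e: Box (s or q) is false.
  At f: Box (s or q) is false.
So Dia Box (s or q) is false at e.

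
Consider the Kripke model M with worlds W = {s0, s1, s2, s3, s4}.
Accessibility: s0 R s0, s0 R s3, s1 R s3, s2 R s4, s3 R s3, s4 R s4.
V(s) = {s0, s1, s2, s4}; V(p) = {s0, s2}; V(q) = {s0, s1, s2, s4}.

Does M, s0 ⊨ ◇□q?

No

Recall that □ψ holds at a world iff ψ holds at every accessible world, and ◇ψ holds iff ψ holds at some accessible world.
At s0: ◇□q requires □q at some successor in {s0, s3}.
  At s0: □q is false.
  At s3: □q is false.
So ◇□q is false at s0.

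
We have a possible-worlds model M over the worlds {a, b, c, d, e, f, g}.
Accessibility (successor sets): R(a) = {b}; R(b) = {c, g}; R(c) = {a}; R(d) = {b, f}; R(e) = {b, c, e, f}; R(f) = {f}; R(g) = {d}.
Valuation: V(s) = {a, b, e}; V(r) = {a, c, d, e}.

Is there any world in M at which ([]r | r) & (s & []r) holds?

Let φ = ([]r | r) & (s & []r). Evaluate φ at each world:
  a (successors {b}): φ is false.
  b (successors {c, g}): φ is false.
  c (successors {a}): φ is false.
  d (successors {b, f}): φ is false.
  e (successors {b, c, e, f}): φ is false.
  f (successors {f}): φ is false.
  g (successors {d}): φ is false.
For instance, at f:
  At f: []r | r is false, s & []r is false, so ([]r | r) & (s & []r) is false.
    At f: []r is false, r is false, so []r | r is false.
      At f: []r requires r at every successor {f}.
        r fails at f, so []r is false at f.
    At f: s is false, []r is false, so s & []r is false.
      At f: []r requires r at every successor {f}.
        r fails at f, so []r is false at f.

No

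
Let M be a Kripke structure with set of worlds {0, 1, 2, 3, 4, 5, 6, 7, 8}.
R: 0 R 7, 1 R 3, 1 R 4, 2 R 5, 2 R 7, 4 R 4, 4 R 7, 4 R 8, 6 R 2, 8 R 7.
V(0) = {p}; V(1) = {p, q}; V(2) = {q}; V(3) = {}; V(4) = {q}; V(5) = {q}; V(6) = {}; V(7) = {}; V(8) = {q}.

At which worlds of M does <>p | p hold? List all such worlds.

0, 1

Let φ = <>p | p. Evaluate φ at each world:
  0 (successors {7}): φ is true.
  1 (successors {3, 4}): φ is true.
  2 (successors {5, 7}): φ is false.
  3 (successors ∅): φ is false.
  4 (successors {4, 7, 8}): φ is false.
  5 (successors ∅): φ is false.
  6 (successors {2}): φ is false.
  7 (successors ∅): φ is false.
  8 (successors {7}): φ is false.
For instance, at 6:
  At 6: <>p is false, p is false, so <>p | p is false.
    At 6: <>p requires p at some successor in {2}.
      At 2: p is false.
    So <>p is false at 6.
Satisfying worlds: {0, 1}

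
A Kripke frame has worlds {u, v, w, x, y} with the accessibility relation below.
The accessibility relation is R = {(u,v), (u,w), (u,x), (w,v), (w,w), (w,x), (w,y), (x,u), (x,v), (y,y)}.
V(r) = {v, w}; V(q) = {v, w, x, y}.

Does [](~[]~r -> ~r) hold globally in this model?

Recall that []ψ holds at a world iff ψ holds at every accessible world, and <>ψ holds iff ψ holds at some accessible world.
Let φ = [](~[]~r -> ~r). Evaluate φ at each world:
  u (successors {v, w, x}): φ is false.
  v (successors ∅): φ is true.
  w (successors {v, w, x, y}): φ is false.
  x (successors {u, v}): φ is true.
  y (successors {y}): φ is true.
Detail at u (counterexample):
  At u: [](~[]~r -> ~r) requires ~[]~r -> ~r at every successor {v, w, x}.
    ~[]~r -> ~r fails at w, so [](~[]~r -> ~r) is false at u.
      At w: ~[]~r is true, ~r is false, so ~[]~r -> ~r is false.

No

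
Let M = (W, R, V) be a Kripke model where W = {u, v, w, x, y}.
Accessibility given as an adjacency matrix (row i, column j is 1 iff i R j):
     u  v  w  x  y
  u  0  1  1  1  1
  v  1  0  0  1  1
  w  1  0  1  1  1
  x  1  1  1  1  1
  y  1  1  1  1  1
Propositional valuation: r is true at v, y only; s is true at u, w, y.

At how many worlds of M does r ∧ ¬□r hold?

Let φ = r ∧ ¬□r. Evaluate φ at each world:
  u (successors {v, w, x, y}): φ is false.
  v (successors {u, x, y}): φ is true.
  w (successors {u, w, x, y}): φ is false.
  x (successors {u, v, w, x, y}): φ is false.
  y (successors {u, v, w, x, y}): φ is true.
For instance, at u:
  At u: r is false, ¬□r is true, so r ∧ ¬□r is false.
    At u: □r is false, so ¬□r is true.
      At u: □r requires r at every successor {v, w, x, y}.
        r fails at w, so □r is false at u.
Satisfying worlds: {v, y}

2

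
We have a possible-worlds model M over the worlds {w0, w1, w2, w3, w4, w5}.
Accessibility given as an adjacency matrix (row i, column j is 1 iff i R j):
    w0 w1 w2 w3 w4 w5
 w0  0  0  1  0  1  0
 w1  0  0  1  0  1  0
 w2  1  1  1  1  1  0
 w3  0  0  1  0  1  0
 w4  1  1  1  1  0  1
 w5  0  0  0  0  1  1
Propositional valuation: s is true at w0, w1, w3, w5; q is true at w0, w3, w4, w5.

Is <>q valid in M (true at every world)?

Recall that <>ψ holds at a world iff ψ holds at some accessible world.
Let φ = <>q. Evaluate φ at each world:
  w0 (successors {w2, w4}): φ is true.
  w1 (successors {w2, w4}): φ is true.
  w2 (successors {w0, w1, w2, w3, w4}): φ is true.
  w3 (successors {w2, w4}): φ is true.
  w4 (successors {w0, w1, w2, w3, w5}): φ is true.
  w5 (successors {w4, w5}): φ is true.
For instance, at w4:
  At w4: <>q requires q at some successor in {w0, w1, w2, w3, w5}.
    q holds at w0, so <>q is true at w4.

Yes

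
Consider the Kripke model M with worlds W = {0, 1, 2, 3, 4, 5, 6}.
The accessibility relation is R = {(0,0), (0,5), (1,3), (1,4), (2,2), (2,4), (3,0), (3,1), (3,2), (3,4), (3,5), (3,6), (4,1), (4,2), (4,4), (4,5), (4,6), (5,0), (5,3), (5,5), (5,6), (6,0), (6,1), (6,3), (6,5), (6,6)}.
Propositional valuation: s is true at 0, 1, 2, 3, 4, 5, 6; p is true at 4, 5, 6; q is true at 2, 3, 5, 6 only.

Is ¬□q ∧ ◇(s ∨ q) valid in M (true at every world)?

Let φ = ¬□q ∧ ◇(s ∨ q). Evaluate φ at each world:
  0 (successors {0, 5}): φ is true.
  1 (successors {3, 4}): φ is true.
  2 (successors {2, 4}): φ is true.
  3 (successors {0, 1, 2, 4, 5, 6}): φ is true.
  4 (successors {1, 2, 4, 5, 6}): φ is true.
  5 (successors {0, 3, 5, 6}): φ is true.
  6 (successors {0, 1, 3, 5, 6}): φ is true.
For instance, at 1:
  At 1: ¬□q is true, ◇(s ∨ q) is true, so ¬□q ∧ ◇(s ∨ q) is true.
    At 1: □q is false, so ¬□q is true.
      At 1: □q requires q at every successor {3, 4}.
        q fails at 4, so □q is false at 1.
    At 1: ◇(s ∨ q) requires s ∨ q at some successor in {3, 4}.
      s ∨ q holds at 3, so ◇(s ∨ q) is true at 1.

Yes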